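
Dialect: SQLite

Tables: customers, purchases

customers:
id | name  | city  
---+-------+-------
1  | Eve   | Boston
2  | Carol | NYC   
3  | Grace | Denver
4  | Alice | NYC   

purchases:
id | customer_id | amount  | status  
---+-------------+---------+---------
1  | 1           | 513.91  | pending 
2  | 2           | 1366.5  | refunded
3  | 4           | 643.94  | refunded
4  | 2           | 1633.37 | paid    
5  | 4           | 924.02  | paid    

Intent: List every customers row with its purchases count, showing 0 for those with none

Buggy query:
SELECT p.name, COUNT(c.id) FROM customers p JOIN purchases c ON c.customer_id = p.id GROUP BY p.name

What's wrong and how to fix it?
Bug: An inner join excludes parents with zero children

Fix: Switch to LEFT JOIN to retain unmatched parent rows

Corrected query:
SELECT p.name, COUNT(c.id) FROM customers p LEFT JOIN purchases c ON c.customer_id = p.id GROUP BY p.name

Result:
name  | COUNT(c.id)
------+------------
Alice | 2          
Carol | 2          
Eve   | 1          
Grace | 0          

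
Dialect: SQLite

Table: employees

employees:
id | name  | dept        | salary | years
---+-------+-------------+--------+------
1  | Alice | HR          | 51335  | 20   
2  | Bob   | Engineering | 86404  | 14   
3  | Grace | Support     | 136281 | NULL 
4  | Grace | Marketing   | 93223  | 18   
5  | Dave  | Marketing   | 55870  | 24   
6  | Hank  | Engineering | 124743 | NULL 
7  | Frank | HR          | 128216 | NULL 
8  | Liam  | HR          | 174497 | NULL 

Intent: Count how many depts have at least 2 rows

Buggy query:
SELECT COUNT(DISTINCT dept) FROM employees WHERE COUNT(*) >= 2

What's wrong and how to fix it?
Bug: WHERE filters individual rows, not groups, so a group-level COUNT is invalid there

Fix: Group first with HAVING COUNT(*) >= 2, then COUNT the resulting groups

Corrected query:
SELECT COUNT(*) FROM (SELECT dept FROM employees GROUP BY dept HAVING COUNT(*) >= 2)

Result:
COUNT(*)
--------
3       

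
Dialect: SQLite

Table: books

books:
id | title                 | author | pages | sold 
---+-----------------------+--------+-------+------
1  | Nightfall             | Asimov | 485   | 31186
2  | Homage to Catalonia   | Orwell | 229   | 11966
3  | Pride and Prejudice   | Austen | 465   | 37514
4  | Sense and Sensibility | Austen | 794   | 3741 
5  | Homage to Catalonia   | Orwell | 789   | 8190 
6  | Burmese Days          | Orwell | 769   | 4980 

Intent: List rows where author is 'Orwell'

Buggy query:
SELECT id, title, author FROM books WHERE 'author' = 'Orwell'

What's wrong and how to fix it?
Bug: Single quotes denote string literals in SQL; the column name is being compared as a constant string

Fix: Reference the column as author without single quotes

Corrected query:
SELECT id, title, author FROM books WHERE author = 'Orwell'

Result:
id | title               | author
---+---------------------+-------
2  | Homage to Catalonia | Orwell
5  | Homage to Catalonia | Orwell
6  | Burmese Days        | Orwell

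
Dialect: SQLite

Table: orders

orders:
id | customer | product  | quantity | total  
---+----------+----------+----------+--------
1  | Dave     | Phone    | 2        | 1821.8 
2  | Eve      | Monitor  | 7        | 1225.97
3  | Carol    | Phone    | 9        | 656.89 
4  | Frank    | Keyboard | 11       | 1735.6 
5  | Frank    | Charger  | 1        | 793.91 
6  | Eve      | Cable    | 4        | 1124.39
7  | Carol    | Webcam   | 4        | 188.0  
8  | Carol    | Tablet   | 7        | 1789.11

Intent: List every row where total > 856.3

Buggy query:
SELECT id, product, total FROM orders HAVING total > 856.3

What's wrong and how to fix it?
Bug: This is a non-aggregate query (no GROUP BY, no aggregates), so in SQLite the HAVING clause is invalid here; a row-level condition belongs in WHERE

Fix: Use WHERE for row-level filtering

Corrected query:
SELECT id, product, total FROM orders WHERE total > 856.3

Result:
id | product  | total  
---+----------+--------
1  | Phone    | 1821.8 
2  | Monitor  | 1225.97
4  | Keyboard | 1735.6 
6  | Cable    | 1124.39
8  | Tablet   | 1789.11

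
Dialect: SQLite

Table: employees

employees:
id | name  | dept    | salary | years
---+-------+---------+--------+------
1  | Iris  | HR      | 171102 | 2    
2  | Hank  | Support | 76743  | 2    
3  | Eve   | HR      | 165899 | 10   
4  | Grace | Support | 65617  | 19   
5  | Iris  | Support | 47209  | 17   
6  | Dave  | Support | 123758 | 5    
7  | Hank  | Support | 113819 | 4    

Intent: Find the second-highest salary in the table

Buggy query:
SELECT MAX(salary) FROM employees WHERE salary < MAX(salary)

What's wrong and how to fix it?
Bug: MAX(salary) on the right of the comparison is an aggregate-in-WHERE error

Fix: Compute the overall MAX in a subquery, then take MAX of rows below it

Corrected query:
SELECT MAX(salary) FROM employees WHERE salary < (SELECT MAX(salary) FROM employees)

Result:
MAX(salary)
-----------
165899     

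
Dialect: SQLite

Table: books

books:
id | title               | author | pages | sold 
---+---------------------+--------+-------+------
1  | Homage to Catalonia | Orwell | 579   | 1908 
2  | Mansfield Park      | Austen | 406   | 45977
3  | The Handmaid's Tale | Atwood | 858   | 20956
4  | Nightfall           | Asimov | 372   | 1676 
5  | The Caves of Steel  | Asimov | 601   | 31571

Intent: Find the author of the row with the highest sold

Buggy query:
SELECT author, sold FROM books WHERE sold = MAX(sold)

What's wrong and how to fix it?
Bug: WHERE is evaluated per row; an aggregate over the whole table isn't defined there

Fix: Use a subquery: WHERE sold = (SELECT MAX(sold) FROM books)

Corrected query:
SELECT author, sold FROM books WHERE sold = (SELECT MAX(sold) FROM books)

Result:
author | sold 
-------+------
Austen | 45977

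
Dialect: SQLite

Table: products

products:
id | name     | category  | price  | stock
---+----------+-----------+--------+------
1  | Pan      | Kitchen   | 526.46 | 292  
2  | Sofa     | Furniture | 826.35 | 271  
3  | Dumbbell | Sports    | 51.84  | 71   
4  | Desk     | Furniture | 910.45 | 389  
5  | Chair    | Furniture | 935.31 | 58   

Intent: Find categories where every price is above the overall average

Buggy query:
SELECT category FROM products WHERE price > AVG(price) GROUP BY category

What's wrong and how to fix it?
Bug: AVG() is an aggregate; it can't sit directly in WHERE

Fix: Use a subquery for AVG and a HAVING MIN(...) filter so the condition holds for every row in the group

Corrected query:
SELECT category FROM products GROUP BY category HAVING MIN(price) > (SELECT AVG(price) FROM products)

Result:
category 
---------
Furniture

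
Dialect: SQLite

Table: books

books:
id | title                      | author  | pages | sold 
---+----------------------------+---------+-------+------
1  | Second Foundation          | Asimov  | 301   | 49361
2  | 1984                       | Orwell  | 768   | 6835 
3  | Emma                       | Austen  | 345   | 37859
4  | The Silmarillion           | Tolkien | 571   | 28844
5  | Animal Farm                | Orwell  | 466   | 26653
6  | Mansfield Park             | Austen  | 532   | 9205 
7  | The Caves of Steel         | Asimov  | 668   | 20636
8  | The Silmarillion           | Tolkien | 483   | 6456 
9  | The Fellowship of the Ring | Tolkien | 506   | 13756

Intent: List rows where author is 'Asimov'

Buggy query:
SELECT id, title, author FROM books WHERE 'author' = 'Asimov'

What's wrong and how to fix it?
Bug: 'author' in single quotes is a string literal, not the column; the comparison is literal-vs-literal and never true

Fix: Reference the column as author without single quotes

Corrected query:
SELECT id, title, author FROM books WHERE author = 'Asimov'

Result:
id | title              | author
---+--------------------+-------
1  | Second Foundation  | Asimov
7  | The Caves of Steel | Asimov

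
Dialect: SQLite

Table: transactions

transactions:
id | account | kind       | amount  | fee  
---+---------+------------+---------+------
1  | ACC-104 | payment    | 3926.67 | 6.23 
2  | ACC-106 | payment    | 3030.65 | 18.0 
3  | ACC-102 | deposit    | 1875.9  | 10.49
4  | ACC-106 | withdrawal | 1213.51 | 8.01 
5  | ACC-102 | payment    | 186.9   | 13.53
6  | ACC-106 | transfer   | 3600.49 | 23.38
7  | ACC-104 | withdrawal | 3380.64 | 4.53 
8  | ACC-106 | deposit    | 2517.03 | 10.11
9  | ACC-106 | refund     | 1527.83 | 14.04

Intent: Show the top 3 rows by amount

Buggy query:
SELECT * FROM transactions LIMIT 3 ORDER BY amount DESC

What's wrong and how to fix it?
Bug: ORDER BY cannot follow LIMIT; LIMIT is the final clause

Fix: Sort with ORDER BY, then apply LIMIT

Corrected query:
SELECT * FROM transactions ORDER BY amount DESC LIMIT 3

Result:
id | account | kind       | amount  | fee  
---+---------+------------+---------+------
1  | ACC-104 | payment    | 3926.67 | 6.23 
6  | ACC-106 | transfer   | 3600.49 | 23.38
7  | ACC-104 | withdrawal | 3380.64 | 4.53 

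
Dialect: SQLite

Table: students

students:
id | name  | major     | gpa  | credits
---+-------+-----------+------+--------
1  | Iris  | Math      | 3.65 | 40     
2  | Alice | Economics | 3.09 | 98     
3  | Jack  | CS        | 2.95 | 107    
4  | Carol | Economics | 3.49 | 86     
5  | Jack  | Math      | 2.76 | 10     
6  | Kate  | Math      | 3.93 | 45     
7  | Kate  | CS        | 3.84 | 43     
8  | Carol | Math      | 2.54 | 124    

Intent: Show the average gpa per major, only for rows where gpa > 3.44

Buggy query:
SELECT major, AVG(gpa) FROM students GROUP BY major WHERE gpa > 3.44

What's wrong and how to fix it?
Bug: Row-level WHERE must come before GROUP BY in the clause order

Fix: Move the WHERE clause before GROUP BY

Corrected query:
SELECT major, AVG(gpa) FROM students WHERE gpa > 3.44 GROUP BY major

Result:
major     | AVG(gpa)
----------+---------
CS        | 3.84    
Economics | 3.49    
Math      | 3.79    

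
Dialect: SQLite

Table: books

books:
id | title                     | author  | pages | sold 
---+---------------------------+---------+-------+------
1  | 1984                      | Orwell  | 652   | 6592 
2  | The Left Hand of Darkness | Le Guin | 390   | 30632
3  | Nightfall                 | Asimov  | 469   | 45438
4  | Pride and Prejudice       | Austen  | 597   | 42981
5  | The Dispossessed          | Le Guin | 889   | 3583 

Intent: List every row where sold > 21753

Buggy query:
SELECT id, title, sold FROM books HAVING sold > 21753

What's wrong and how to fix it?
Bug: This is a non-aggregate query (no GROUP BY, no aggregates), so in SQLite the HAVING clause is invalid here; a row-level condition belongs in WHERE

Fix: Replace HAVING with WHERE since the condition applies to individual rows

Corrected query:
SELECT id, title, sold FROM books WHERE sold > 21753

Result:
id | title                     | sold 
---+---------------------------+------
2  | The Left Hand of Darkness | 30632
3  | Nightfall                 | 45438
4  | Pride and Prejudice       | 42981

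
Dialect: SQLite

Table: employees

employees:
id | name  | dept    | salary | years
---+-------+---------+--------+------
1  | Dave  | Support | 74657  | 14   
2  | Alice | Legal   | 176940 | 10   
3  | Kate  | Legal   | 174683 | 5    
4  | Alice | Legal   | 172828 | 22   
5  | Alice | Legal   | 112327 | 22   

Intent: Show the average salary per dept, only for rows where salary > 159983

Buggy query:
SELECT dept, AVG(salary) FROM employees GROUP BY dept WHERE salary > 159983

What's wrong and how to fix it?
Bug: WHERE cannot follow GROUP BY

Fix: Place WHERE between FROM and GROUP BY

Corrected query:
SELECT dept, AVG(salary) FROM employees WHERE salary > 159983 GROUP BY dept

Result:
dept  | AVG(salary)
------+------------
Legal | 174817     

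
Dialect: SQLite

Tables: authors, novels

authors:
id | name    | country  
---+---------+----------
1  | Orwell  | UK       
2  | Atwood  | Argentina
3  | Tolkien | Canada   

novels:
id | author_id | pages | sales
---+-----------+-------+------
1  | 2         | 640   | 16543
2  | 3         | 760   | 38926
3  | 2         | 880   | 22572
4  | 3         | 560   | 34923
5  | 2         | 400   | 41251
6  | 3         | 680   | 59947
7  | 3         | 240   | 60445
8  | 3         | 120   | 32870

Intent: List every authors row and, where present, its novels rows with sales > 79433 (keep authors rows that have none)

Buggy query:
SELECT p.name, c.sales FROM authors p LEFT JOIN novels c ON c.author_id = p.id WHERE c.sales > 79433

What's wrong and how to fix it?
Bug: Filtering c.sales in WHERE discards the NULL rows produced by LEFT JOIN, turning it into an inner join

Fix: Move the right-table condition into the ON clause so unmatched parents are kept

Corrected query:
SELECT p.name, c.sales FROM authors p LEFT JOIN novels c ON c.author_id = p.id AND c.sales > 79433

Result:
name    | sales
--------+------
Orwell  | NULL 
Atwood  | NULL 
Tolkien | NULL 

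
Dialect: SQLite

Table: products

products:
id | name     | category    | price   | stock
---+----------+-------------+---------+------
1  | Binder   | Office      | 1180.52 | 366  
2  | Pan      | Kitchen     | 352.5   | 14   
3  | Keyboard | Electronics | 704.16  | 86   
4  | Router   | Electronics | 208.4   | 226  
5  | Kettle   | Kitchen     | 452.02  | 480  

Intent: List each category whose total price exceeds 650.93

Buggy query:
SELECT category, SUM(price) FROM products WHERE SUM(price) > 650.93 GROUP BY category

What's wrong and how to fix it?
Bug: SUM(price) is an aggregate, but WHERE filters rows before aggregation

Fix: Move the aggregate condition to a HAVING clause

Corrected query:
SELECT category, SUM(price) FROM products GROUP BY category HAVING SUM(price) > 650.93

Result:
category    | SUM(price)
------------+-----------
Electronics | 912.56    
Kitchen     | 804.52    
Office      | 1180.52   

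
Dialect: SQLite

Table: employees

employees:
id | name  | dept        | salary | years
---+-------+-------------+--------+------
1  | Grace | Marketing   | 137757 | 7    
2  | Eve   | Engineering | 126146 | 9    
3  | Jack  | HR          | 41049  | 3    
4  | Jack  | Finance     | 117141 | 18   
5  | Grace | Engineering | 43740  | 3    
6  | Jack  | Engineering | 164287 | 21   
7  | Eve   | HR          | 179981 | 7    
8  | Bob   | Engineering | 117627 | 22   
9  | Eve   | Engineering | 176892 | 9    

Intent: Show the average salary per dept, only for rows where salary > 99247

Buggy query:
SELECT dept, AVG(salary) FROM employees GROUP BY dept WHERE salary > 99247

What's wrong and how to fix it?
Bug: Row-level WHERE must come before GROUP BY in the clause order

Fix: Move the WHERE clause before GROUP BY

Corrected query:
SELECT dept, AVG(salary) FROM employees WHERE salary > 99247 GROUP BY dept

Result:
dept        | AVG(salary)
------------+------------
Engineering | 146238     
Finance     | 117141     
HR          | 179981     
Marketing   | 137757     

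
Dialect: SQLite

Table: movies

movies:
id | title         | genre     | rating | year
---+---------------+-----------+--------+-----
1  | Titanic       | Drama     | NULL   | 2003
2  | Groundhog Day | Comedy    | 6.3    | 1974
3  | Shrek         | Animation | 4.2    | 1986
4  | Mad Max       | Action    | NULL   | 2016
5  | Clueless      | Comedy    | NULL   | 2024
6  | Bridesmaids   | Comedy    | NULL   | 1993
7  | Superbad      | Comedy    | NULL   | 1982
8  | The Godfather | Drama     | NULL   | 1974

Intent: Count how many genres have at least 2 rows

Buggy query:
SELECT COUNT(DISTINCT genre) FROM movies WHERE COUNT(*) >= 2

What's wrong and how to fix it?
Bug: WHERE filters individual rows, not groups, so a group-level COUNT is invalid there

Fix: Group first with HAVING COUNT(*) >= 2, then COUNT the resulting groups

Corrected query:
SELECT COUNT(*) FROM (SELECT genre FROM movies GROUP BY genre HAVING COUNT(*) >= 2)

Result:
COUNT(*)
--------
2       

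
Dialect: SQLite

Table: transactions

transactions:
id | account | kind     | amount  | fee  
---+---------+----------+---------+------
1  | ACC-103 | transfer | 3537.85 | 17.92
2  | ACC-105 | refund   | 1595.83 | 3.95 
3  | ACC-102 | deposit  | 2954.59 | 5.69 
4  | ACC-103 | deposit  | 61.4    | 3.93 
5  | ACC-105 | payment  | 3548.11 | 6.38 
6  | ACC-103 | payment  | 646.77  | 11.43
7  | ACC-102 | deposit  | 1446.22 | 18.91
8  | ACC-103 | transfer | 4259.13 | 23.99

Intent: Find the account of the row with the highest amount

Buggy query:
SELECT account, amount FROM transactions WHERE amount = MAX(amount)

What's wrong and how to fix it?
Bug: WHERE is evaluated per row; an aggregate over the whole table isn't defined there

Fix: Wrap MAX in a scalar subquery so WHERE compares against a single value

Corrected query:
SELECT account, amount FROM transactions WHERE amount = (SELECT MAX(amount) FROM transactions)

Result:
account | amount 
--------+--------
ACC-103 | 4259.13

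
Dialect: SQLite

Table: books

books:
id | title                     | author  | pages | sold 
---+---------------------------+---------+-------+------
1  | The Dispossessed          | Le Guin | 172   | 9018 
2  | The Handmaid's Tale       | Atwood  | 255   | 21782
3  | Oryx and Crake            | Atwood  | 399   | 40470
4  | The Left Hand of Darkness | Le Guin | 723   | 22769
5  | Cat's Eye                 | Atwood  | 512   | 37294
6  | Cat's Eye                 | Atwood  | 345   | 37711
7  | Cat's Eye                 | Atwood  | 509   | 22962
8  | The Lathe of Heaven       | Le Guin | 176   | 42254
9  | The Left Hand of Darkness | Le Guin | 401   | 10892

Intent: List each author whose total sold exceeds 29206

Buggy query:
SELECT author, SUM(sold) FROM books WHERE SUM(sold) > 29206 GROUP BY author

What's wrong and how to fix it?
Bug: Aggregate functions cannot appear in a WHERE clause

Fix: Use HAVING (which filters groups after aggregation) instead of WHERE

Corrected query:
SELECT author, SUM(sold) FROM books GROUP BY author HAVING SUM(sold) > 29206

Result:
author  | SUM(sold)
--------+----------
Atwood  | 160219   
Le Guin | 84933    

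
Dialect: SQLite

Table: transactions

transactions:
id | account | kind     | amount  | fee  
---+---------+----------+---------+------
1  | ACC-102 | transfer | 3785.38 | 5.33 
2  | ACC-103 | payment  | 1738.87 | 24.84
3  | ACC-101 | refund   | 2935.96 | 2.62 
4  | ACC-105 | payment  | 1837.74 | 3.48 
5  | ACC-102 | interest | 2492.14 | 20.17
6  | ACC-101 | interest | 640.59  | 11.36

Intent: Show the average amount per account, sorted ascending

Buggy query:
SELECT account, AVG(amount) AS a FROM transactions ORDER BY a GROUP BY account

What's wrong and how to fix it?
Bug: GROUP BY must precede ORDER BY

Fix: Reorder: SELECT … FROM … GROUP BY … ORDER BY …

Corrected query:
SELECT account, AVG(amount) AS a FROM transactions GROUP BY account ORDER BY a

Result:
account | a       
--------+---------
ACC-103 | 1738.87 
ACC-101 | 1788.275
ACC-105 | 1837.74 
ACC-102 | 3138.76 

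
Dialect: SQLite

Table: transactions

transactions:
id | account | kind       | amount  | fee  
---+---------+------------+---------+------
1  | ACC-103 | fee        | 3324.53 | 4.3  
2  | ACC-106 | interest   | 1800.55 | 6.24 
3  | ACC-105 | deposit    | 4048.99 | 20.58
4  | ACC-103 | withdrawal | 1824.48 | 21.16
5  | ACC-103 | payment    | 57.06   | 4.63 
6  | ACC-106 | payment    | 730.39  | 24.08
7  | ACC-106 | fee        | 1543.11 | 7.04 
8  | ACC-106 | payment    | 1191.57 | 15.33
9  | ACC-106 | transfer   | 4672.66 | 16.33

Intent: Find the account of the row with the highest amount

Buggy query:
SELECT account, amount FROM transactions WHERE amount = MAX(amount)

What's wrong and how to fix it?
Bug: WHERE is evaluated per row; an aggregate over the whole table isn't defined there

Fix: Wrap MAX in a scalar subquery so WHERE compares against a single value

Corrected query:
SELECT account, amount FROM transactions WHERE amount = (SELECT MAX(amount) FROM transactions)

Result:
account | amount 
--------+--------
ACC-106 | 4672.66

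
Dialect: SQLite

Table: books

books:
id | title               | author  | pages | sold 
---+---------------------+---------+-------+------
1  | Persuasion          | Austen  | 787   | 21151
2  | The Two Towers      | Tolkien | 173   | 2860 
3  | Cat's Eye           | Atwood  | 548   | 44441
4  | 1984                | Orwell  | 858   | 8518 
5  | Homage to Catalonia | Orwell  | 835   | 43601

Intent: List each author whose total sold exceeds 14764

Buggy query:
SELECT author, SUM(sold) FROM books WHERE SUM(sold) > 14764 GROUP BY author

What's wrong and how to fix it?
Bug: Aggregate functions cannot appear in a WHERE clause

Fix: Move the aggregate condition to a HAVING clause

Corrected query:
SELECT author, SUM(sold) FROM books GROUP BY author HAVING SUM(sold) > 14764

Result:
author | SUM(sold)
-------+----------
Atwood | 44441    
Austen | 21151    
Orwell | 52119    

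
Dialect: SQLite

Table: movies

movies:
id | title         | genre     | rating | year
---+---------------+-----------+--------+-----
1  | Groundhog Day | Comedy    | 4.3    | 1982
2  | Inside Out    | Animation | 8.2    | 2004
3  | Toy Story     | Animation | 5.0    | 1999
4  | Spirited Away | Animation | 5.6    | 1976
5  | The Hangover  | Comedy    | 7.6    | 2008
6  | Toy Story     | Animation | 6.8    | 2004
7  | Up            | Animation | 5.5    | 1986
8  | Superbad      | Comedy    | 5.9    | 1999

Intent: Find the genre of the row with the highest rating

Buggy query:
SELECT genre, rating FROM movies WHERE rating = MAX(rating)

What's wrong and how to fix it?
Bug: MAX(rating) is an aggregate and cannot be used directly in WHERE

Fix: Use a subquery: WHERE rating = (SELECT MAX(rating) FROM movies)

Corrected query:
SELECT genre, rating FROM movies WHERE rating = (SELECT MAX(rating) FROM movies)

Result:
genre     | rating
----------+-------
Animation | 8.2   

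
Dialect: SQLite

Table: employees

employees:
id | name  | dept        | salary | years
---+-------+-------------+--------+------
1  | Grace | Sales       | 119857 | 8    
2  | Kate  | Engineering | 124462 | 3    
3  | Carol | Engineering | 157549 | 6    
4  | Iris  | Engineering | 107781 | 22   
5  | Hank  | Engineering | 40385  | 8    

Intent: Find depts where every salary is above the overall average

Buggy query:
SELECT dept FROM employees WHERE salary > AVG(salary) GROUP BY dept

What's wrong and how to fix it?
Bug: AVG() is an aggregate; it can't sit directly in WHERE

Fix: Compute the overall average in a scalar subquery and compare each group's MIN against it in HAVING

Corrected query:
SELECT dept FROM employees GROUP BY dept HAVING MIN(salary) > (SELECT AVG(salary) FROM employees)

Result:
dept 
-----
Sales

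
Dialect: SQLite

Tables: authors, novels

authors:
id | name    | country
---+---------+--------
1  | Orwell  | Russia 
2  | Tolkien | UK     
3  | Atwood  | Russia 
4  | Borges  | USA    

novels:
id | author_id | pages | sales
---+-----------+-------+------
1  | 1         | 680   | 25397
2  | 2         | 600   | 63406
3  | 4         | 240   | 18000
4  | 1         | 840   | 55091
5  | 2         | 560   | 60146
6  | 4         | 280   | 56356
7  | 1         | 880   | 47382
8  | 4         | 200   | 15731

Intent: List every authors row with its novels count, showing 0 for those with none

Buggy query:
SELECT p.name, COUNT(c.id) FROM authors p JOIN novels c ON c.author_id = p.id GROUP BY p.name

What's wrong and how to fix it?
Bug: An inner join excludes parents with zero children

Fix: Use LEFT JOIN so parents without children still appear (COUNT(c.id) gives 0)

Corrected query:
SELECT p.name, COUNT(c.id) FROM authors p LEFT JOIN novels c ON c.author_id = p.id GROUP BY p.name

Result:
name    | COUNT(c.id)
--------+------------
Atwood  | 0          
Borges  | 3          
Orwell  | 3          
Tolkien | 2          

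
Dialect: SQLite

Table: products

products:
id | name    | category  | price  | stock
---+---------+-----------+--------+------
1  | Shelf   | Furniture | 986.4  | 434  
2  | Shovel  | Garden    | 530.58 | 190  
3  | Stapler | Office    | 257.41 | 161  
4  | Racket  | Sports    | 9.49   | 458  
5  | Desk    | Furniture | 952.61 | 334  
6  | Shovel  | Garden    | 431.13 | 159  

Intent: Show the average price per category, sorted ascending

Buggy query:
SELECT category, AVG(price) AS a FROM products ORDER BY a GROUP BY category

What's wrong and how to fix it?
Bug: ORDER BY appears before GROUP BY; SQL clause order requires GROUP BY first

Fix: Move ORDER BY to the end, after GROUP BY

Corrected query:
SELECT category, AVG(price) AS a FROM products GROUP BY category ORDER BY a

Result:
category  | a      
----------+--------
Sports    | 9.49   
Office    | 257.41 
Garden    | 480.855
Furniture | 969.505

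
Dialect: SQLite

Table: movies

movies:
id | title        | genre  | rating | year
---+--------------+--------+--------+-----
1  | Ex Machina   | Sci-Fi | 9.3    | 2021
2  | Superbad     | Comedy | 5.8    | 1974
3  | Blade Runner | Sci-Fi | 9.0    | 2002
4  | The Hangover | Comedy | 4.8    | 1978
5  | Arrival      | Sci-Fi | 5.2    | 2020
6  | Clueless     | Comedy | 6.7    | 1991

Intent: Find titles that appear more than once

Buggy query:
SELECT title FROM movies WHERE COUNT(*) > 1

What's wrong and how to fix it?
Bug: WHERE can't reference COUNT(*); aggregates are computed after WHERE

Fix: GROUP BY title, then filter groups with HAVING COUNT(*) > 1

Corrected query:
SELECT title FROM movies GROUP BY title HAVING COUNT(*) > 1

Result:
(no rows)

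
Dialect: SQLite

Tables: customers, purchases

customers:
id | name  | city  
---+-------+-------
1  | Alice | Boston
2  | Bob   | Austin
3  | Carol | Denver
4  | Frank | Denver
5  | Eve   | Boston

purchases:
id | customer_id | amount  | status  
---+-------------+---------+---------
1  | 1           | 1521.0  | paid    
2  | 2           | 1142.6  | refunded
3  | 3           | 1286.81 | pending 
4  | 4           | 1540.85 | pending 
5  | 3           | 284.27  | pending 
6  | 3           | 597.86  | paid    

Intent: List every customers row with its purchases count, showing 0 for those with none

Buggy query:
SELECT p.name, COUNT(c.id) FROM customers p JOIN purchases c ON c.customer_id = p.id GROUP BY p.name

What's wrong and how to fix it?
Bug: INNER JOIN drops customers rows that have no matching purchases rows

Fix: Switch to LEFT JOIN to retain unmatched parent rows

Corrected query:
SELECT p.name, COUNT(c.id) FROM customers p LEFT JOIN purchases c ON c.customer_id = p.id GROUP BY p.name

Result:
name  | COUNT(c.id)
------+------------
Alice | 1          
Bob   | 1          
Carol | 3          
Eve   | 0          
Frank | 1          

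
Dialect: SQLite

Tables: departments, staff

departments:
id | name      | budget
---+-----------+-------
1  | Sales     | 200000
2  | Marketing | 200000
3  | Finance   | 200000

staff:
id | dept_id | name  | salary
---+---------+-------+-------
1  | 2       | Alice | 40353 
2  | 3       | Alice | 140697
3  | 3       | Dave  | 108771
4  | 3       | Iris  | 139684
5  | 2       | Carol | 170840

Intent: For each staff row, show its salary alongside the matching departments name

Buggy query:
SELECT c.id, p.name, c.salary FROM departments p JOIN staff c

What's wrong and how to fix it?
Bug: Missing join condition: each staff row is matched to all departments rows instead of just its own

Fix: Specify the join condition linking the foreign key to the parent id

Corrected query:
SELECT c.id, p.name, c.salary FROM departments p JOIN staff c ON c.dept_id = p.id

Result:
id | name      | salary
---+-----------+-------
1  | Marketing | 40353 
2  | Finance   | 140697
3  | Finance   | 108771
4  | Finance   | 139684
5  | Marketing | 170840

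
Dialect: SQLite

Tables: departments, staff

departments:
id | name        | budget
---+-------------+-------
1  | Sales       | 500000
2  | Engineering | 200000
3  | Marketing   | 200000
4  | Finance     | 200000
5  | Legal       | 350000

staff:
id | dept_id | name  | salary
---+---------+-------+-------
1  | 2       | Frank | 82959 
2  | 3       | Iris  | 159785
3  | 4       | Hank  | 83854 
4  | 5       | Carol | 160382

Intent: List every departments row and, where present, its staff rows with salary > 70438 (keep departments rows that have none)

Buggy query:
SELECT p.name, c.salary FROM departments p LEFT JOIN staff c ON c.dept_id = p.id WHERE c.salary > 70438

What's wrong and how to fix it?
Bug: Filtering c.salary in WHERE discards the NULL rows produced by LEFT JOIN, turning it into an inner join

Fix: Put 'c.salary > 70438' in the JOIN's ON clause instead of WHERE

Corrected query:
SELECT p.name, c.salary FROM departments p LEFT JOIN staff c ON c.dept_id = p.id AND c.salary > 70438

Result:
name        | salary
------------+-------
Sales       | NULL  
Engineering | 82959 
Marketing   | 159785
Finance     | 83854 
Legal       | 160382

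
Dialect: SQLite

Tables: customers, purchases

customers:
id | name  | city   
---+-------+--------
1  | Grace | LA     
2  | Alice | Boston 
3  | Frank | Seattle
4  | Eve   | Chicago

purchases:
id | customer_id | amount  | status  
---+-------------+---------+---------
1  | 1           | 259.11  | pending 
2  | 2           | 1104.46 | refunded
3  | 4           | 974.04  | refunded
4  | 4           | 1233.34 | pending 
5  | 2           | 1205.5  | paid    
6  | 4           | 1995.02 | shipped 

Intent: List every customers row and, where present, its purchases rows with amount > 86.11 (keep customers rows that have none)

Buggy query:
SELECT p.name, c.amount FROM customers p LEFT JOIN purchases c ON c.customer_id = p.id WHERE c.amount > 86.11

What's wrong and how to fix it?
Bug: Filtering c.amount in WHERE discards the NULL rows produced by LEFT JOIN, turning it into an inner join

Fix: Put 'c.amount > 86.11' in the JOIN's ON clause instead of WHERE

Corrected query:
SELECT p.name, c.amount FROM customers p LEFT JOIN purchases c ON c.customer_id = p.id AND c.amount > 86.11

Result:
name  | amount 
------+--------
Grace | 259.11 
Alice | 1104.46
Alice | 1205.5 
Frank | NULL   
Eve   | 974.04 
Eve   | 1233.34
Eve   | 1995.02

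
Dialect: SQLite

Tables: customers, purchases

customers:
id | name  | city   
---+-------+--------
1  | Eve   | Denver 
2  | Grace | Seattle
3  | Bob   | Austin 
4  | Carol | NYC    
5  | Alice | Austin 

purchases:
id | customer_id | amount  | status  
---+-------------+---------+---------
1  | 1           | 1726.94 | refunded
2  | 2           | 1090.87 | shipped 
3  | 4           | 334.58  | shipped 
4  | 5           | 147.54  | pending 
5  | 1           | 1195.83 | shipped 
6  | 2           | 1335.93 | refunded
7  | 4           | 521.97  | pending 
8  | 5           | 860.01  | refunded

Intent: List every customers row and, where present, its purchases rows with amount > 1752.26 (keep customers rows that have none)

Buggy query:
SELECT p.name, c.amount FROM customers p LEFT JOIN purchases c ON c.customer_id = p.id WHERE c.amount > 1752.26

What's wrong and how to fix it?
Bug: A WHERE condition on the right-hand table after LEFT JOIN drops unmatched parents

Fix: Move the right-table condition into the ON clause so unmatched parents are kept

Corrected query:
SELECT p.name, c.amount FROM customers p LEFT JOIN purchases c ON c.customer_id = p.id AND c.amount > 1752.26

Result:
name  | amount
------+-------
Eve   | NULL  
Grace | NULL  
Bob   | NULL  
Carol | NULL  
Alice | NULL  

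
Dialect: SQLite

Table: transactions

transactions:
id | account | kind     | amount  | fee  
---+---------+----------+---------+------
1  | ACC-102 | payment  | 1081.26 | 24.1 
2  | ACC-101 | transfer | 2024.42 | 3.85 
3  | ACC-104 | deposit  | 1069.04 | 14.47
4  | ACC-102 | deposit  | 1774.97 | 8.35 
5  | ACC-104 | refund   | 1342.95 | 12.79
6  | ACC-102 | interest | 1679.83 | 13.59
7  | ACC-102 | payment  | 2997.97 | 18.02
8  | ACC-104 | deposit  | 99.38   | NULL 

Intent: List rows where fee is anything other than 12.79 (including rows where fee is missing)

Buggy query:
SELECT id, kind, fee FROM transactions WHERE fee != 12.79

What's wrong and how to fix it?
Bug: 'fee != 12.79' is unknown when fee is NULL, so NULL rows are silently excluded

Fix: Handle NULL separately with IS NULL alongside the inequality

Corrected query:
SELECT id, kind, fee FROM transactions WHERE fee != 12.79 OR fee IS NULL

Result:
id | kind     | fee  
---+----------+------
1  | payment  | 24.1 
2  | transfer | 3.85 
3  | deposit  | 14.47
4  | deposit  | 8.35 
6  | interest | 13.59
7  | payment  | 18.02
8  | deposit  | NULL 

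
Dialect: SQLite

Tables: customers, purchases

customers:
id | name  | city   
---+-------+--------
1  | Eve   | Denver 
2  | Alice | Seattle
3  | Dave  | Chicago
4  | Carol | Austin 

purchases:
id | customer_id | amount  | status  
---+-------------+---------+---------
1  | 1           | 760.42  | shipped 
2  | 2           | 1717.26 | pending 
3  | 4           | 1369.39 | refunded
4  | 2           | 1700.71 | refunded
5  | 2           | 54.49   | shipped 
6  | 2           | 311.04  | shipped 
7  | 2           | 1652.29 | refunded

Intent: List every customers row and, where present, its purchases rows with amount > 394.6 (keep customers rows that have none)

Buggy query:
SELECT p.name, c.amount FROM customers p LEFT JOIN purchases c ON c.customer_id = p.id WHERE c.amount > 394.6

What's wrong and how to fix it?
Bug: A WHERE condition on the right-hand table after LEFT JOIN drops unmatched parents

Fix: Move the right-table condition into the ON clause so unmatched parents are kept

Corrected query:
SELECT p.name, c.amount FROM customers p LEFT JOIN purchases c ON c.customer_id = p.id AND c.amount > 394.6

Result:
name  | amount 
------+--------
Eve   | 760.42 
Alice | 1652.29
Alice | 1700.71
Alice | 1717.26
Dave  | NULL   
Carol | 1369.39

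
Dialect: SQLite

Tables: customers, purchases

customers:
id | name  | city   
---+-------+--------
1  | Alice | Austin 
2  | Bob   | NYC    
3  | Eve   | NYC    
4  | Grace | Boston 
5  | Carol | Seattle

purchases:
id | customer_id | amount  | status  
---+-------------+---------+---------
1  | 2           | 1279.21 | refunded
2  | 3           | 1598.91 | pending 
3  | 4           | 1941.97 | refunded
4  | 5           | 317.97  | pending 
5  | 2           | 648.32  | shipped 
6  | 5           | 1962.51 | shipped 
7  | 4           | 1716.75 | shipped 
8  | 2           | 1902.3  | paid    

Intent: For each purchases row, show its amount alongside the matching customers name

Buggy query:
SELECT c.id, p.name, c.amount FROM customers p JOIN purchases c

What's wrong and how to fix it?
Bug: Missing join condition: each purchases row is matched to all customers rows instead of just its own

Fix: Add ON c.customer_id = p.id to the JOIN

Corrected query:
SELECT c.id, p.name, c.amount FROM customers p JOIN purchases c ON c.customer_id = p.id

Result:
id | name  | amount 
---+-------+--------
1  | Bob   | 1279.21
2  | Eve   | 1598.91
3  | Grace | 1941.97
4  | Carol | 317.97 
5  | Bob   | 648.32 
6  | Carol | 1962.51
7  | Grace | 1716.75
8  | Bob   | 1902.3 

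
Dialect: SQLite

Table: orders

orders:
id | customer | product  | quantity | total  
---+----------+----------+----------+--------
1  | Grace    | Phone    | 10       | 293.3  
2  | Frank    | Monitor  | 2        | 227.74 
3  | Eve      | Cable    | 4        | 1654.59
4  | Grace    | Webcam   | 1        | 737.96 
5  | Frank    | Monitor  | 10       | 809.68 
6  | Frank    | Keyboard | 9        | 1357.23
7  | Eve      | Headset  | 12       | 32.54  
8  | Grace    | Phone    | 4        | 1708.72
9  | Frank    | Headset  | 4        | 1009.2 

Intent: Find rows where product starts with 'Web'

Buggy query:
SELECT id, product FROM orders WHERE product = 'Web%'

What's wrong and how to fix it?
Bug: Wildcards only work with LIKE; '=' treats '%' as a literal character

Fix: Replace '=' with LIKE so 'Web%' is treated as a pattern

Corrected query:
SELECT id, product FROM orders WHERE product LIKE 'Web%'

Result:
id | product
---+--------
4  | Webcam 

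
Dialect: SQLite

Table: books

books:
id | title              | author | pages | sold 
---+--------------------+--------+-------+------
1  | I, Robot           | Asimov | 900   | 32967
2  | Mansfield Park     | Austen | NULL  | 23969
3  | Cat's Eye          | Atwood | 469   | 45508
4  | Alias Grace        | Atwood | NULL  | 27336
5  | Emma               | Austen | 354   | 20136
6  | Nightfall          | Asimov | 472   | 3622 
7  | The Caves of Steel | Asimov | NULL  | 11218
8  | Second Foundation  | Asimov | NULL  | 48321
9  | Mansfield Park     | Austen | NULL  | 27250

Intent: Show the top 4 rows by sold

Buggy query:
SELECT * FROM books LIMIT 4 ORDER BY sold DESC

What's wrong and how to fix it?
Bug: ORDER BY cannot follow LIMIT; LIMIT is the final clause

Fix: Swap the clauses: ORDER BY first, then LIMIT

Corrected query:
SELECT * FROM books ORDER BY sold DESC LIMIT 4

Result:
id | title             | author | pages | sold 
---+-------------------+--------+-------+------
8  | Second Foundation | Asimov | NULL  | 48321
3  | Cat's Eye         | Atwood | 469   | 45508
1  | I, Robot          | Asimov | 900   | 32967
4  | Alias Grace       | Atwood | NULL  | 27336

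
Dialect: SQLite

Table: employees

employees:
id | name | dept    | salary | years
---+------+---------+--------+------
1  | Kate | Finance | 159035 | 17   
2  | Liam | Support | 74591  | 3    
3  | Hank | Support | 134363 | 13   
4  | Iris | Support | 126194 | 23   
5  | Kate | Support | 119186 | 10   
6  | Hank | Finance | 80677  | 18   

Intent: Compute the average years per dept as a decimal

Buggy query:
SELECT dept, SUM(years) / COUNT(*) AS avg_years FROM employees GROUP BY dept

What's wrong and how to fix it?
Bug: Both operands are integers, so '/' performs integer division and truncates

Fix: Cast one side to REAL so the division keeps the fractional part

Corrected query:
SELECT dept, SUM(years) * 1.0 / COUNT(*) AS avg_years FROM employees GROUP BY dept

Result:
dept    | avg_years
--------+----------
Finance | 17.5     
Support | 12.25    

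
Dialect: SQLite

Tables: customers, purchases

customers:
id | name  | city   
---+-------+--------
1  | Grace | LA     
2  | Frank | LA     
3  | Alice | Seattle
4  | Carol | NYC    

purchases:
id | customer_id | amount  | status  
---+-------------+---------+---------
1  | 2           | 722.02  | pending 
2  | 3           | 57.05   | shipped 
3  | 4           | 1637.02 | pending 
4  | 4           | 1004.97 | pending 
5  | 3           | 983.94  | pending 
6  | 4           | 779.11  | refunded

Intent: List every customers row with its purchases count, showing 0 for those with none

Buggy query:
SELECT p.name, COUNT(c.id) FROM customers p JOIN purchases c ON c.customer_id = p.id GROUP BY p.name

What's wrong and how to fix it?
Bug: INNER JOIN drops customers rows that have no matching purchases rows

Fix: Switch to LEFT JOIN to retain unmatched parent rows

Corrected query:
SELECT p.name, COUNT(c.id) FROM customers p LEFT JOIN purchases c ON c.customer_id = p.id GROUP BY p.name

Result:
name  | COUNT(c.id)
------+------------
Alice | 2          
Carol | 3          
Frank | 1          
Grace | 0          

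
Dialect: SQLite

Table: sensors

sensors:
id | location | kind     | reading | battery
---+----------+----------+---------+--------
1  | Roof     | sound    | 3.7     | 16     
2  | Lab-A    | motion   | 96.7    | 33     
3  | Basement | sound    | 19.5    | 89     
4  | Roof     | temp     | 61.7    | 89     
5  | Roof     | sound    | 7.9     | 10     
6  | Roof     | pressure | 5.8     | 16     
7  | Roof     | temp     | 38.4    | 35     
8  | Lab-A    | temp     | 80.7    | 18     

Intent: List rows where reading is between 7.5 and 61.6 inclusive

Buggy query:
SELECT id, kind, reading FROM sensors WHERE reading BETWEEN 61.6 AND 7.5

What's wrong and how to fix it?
Bug: BETWEEN expects the lower bound first; with 61.6 AND 7.5 the range is empty

Fix: Swap the bounds so the smaller value comes first

Corrected query:
SELECT id, kind, reading FROM sensors WHERE reading BETWEEN 7.5 AND 61.6

Result:
id | kind  | reading
---+-------+--------
3  | sound | 19.5   
5  | sound | 7.9    
7  | temp  | 38.4   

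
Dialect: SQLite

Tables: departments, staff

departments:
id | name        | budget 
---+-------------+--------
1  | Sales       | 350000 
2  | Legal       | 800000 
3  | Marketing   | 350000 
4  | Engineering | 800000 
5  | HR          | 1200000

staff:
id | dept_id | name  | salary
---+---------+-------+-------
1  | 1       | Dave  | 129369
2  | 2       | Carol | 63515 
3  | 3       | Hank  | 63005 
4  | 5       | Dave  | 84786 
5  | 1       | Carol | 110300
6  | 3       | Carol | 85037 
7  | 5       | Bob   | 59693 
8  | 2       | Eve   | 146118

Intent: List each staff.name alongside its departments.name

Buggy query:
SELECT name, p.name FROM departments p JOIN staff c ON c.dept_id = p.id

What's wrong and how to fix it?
Bug: 'name' exists in both joined tables, so the database can't tell which one is meant

Fix: Prefix ambiguous columns with the table alias

Corrected query:
SELECT c.name, p.name FROM departments p JOIN staff c ON c.dept_id = p.id

Result:
name  | name     
------+----------
Dave  | Sales    
Carol | Legal    
Hank  | Marketing
Dave  | HR       
Carol | Sales    
Carol | Marketing
Bob   | HR       
Eve   | Legal    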